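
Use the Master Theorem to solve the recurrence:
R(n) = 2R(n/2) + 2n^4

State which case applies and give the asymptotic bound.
Master Theorem template: R(n) = a·R(n/b) + f(n).
Here: a=2, b=2, f(n)=2n^4
Compute log_b(a) = log_2(2) = 1.
f(n) = 2n^4 = Ω(n^(1+ε)) with ε = 3, and the regularity condition holds (a·f(n/b) = (a/b^4)·f(n) with a/b^4 = 2^-3 < 1). Case 3: R(n) = Θ(f(n)) = Θ(n^4).

Case 3: R(n) = Θ(n^4)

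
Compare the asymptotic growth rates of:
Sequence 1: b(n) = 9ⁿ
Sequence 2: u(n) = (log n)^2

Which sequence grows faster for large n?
Comparing growth rates:
Growth-rate hierarchy: log n ≺ any polynomial ≺ any exponential cⁿ (c>1) ≺ n! ≺ nⁿ.
exponential base 9 dominates polylogarithmic (log n)^2 asymptotically.

b(n) grows faster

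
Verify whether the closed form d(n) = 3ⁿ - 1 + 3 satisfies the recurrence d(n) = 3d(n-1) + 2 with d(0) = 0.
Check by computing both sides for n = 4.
From the recurrence with d(0) = 0:
  d(0) = 0, d(1) = 2, d(2) = 8, d(3) = 26, d(4) = 80
  so the recurrence gives d(4) = 80.
From the proposed closed form d(n) = 3ⁿ - 1 + 3:
  d(4) = 83.
The recurrence gives 80 but the closed form gives 83, so the closed form does not satisfy the recurrence.

No, the closed form is incorrect.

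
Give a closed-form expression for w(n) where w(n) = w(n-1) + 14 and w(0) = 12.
Recurrence: w(n) = w(n-1) + 14, initial: w(0) = 12.
Each step adds 14, so w(n) = w(0) + 14n = 14n + 12.

w(n) = 14n + 12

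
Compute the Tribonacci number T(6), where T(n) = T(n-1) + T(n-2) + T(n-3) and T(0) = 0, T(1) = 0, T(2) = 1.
Computing the sequence terms:
0, 0, 1, 1, 2, 4, 7

7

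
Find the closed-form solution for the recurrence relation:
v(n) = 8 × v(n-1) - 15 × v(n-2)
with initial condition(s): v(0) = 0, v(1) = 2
Recurrence: v(n) = 8 × v(n-1) - 15 × v(n-2), initial: v(0) = 0, v(1) = 2.
Characteristic equation: r² - 8r + 15 = 0, which factors as (r - 5)(r - 3) = 0, so r = 5, 3. General solution v(n) = A·5ⁿ + B·3ⁿ. From v(0) = 0: A + B = 0. From v(1) = 2: 5A + 3B = 2. Solving gives A = 1, B = -1.

v(n) = 5ⁿ - 3ⁿ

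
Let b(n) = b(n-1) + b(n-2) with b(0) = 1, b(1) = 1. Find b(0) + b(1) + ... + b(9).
Computing the sequence terms: 1, 1, 2, 3, 5, 8, 13, 21, 34, 55
Adding these values together:

143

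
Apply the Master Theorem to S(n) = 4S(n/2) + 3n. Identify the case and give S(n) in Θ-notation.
Master Theorem template: S(n) = a·S(n/b) + f(n).
Here: a=4, b=2, f(n)=3n
Compute log_b(a) = log_2(4) = 2.
f(n) = 3n = O(n^(2-ε)) with ε = 1. Case 1: S(n) = Θ(n^log_b(a)) = Θ(n^2).

Case 1: S(n) = Θ(n^2)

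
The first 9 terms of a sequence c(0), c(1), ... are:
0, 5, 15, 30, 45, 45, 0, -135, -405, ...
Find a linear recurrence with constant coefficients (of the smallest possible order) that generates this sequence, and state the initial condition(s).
Look for the lowest-order linear relation among consecutive terms.
Observation: c(n) - 3·c(n-1) - (-3)·c(n-2) = 0 holds for the shown terms, and no order-1 relation c(n) = α·c(n-1) + β fits.
Check at n=3: 3·15 + (-3)·5 = 30. ✓

c(n) = 3c(n-1) - 3c(n-2), c(0) = 0, c(1) = 5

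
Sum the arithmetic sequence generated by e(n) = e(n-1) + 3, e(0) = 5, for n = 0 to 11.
Computing the sequence terms: 5, 8, 11, 14, 17, 20, 23, 26, 29, 32, 35, 38
Adding these values together:

258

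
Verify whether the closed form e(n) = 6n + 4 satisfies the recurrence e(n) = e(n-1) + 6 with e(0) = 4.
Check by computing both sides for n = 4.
From the recurrence with e(0) = 4:
  e(0) = 4, e(1) = 10, e(2) = 16, e(3) = 22, e(4) = 28
  so the recurrence gives e(4) = 28.
From the proposed closed form e(n) = 6n + 4:
  e(4) = 28.
Both sides give 28 at n = 4, and the initial condition(s) match, so the closed form is consistent.

Yes, the closed form is correct.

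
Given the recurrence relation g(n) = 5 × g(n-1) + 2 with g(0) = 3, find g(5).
Computing step by step:
g(0) = 3
g(1) = 5 × 3 + 2 = 17
g(2) = 5 × 17 + 2 = 87
g(3) = 5 × 87 + 2 = 437
g(4) = 5 × 437 + 2 = 2187
g(5) = 5 × 2187 + 2 = 10937

10937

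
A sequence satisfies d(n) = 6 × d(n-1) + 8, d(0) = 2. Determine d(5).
Computing step by step:
d(0) = 2
d(1) = 6 × 2 + 8 = 20
d(2) = 6 × 20 + 8 = 128
d(3) = 6 × 128 + 8 = 776
d(4) = 6 × 776 + 8 = 4664
d(5) = 6 × 4664 + 8 = 27992

27992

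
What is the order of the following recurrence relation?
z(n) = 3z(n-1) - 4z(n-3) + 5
The order is the largest lag k for which z(n-k) appears. Here the deepest term is z(n-3) (the 5 term is non-homogeneous and does not affect the order), so the order is 3.

Order 3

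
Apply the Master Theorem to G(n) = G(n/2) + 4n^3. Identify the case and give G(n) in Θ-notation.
Master Theorem template: G(n) = a·G(n/b) + f(n).
Here: a=1, b=2, f(n)=4n^3
Compute log_b(a) = log_2(1) = 0.
f(n) = 4n^3 = Ω(n^(0+ε)) with ε = 3, and the regularity condition holds (a·f(n/b) = (a/b^3)·f(n) with a/b^3 = 2^-3 < 1). Case 3: G(n) = Θ(f(n)) = Θ(n^3).

Case 3: G(n) = Θ(n^3)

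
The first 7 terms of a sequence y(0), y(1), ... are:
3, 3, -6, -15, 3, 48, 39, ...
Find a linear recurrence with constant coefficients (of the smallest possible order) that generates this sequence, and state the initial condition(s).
Look for the lowest-order linear relation among consecutive terms.
Observation: y(n) - 1·y(n-1) - (-3)·y(n-2) = 0 holds for the shown terms, and no order-1 relation y(n) = α·y(n-1) + β fits.
Check at n=3: 1·-6 + (-3)·3 = -15. ✓

y(n) = y(n-1) - 3y(n-2), y(0) = 3, y(1) = 3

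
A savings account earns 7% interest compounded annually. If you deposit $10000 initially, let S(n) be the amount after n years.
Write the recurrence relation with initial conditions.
Each year the balance grows by 7%, i.e. is multiplied by 1 + 7/100 = 1.07, so S(n) = 1.07 × S(n-1). The initial deposit gives S(0) = 10000.
Unrolling gives the closed form S(n) = 10000 × (1.07)ⁿ.

S(n) = 1.07 × S(n-1), S(0) = 10000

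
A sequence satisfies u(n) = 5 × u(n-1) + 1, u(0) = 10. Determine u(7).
Computing step by step:
u(0) = 10
u(1) = 5 × 10 + 1 = 51
u(2) = 5 × 51 + 1 = 256
u(3) = 5 × 256 + 1 = 1281
u(4) = 5 × 1281 + 1 = 6406
u(5) = 5 × 6406 + 1 = 32031
u(6) = 5 × 32031 + 1 = 160156
u(7) = 5 × 160156 + 1 = 800781

800781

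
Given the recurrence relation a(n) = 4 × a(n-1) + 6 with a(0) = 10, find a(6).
Computing step by step:
a(0) = 10
a(1) = 4 × 10 + 6 = 46
a(2) = 4 × 46 + 6 = 190
a(3) = 4 × 190 + 6 = 766
a(4) = 4 × 766 + 6 = 3070
a(5) = 4 × 3070 + 6 = 12286
a(6) = 4 × 12286 + 6 = 49150

49150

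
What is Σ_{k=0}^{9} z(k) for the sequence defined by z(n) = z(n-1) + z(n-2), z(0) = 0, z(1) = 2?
Computing the sequence terms: 0, 2, 2, 4, 6, 10, 16, 26, 42, 68
Adding these values together:

176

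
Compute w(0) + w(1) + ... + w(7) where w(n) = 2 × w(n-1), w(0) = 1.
Computing the sequence terms: 1, 2, 4, 8, 16, 32, 64, 128
Adding these values together:

255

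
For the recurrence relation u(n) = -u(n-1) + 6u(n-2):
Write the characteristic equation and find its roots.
Substitute u(n) = rⁿ and divide through by rⁿ⁻²: r² + r - 6 = 0
Factor: (r - 2)(r + 3) = 0, so r = 2, -3.
General solution: u(n) = A·2ⁿ + B·(-3)ⁿ

Characteristic: r² + r - 6 = 0, Roots: r = 2, -3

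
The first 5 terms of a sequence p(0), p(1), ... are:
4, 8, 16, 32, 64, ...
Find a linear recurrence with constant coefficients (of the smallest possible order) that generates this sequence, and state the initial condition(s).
Look for the lowest-order linear relation among consecutive terms.
Observation: each term is 2× the previous.
Check at n=2: 2·8 = 16. ✓

p(n) = 2 × p(n-1), p(0) = 4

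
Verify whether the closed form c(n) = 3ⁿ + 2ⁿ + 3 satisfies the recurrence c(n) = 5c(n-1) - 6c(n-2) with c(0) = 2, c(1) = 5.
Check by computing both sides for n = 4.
From the recurrence with c(0) = 2, c(1) = 5:
  c(0) = 2, c(1) = 5, c(2) = 13, c(3) = 35, c(4) = 97
  so the recurrence gives c(4) = 97.
From the proposed closed form c(n) = 3ⁿ + 2ⁿ + 3:
  c(4) = 100.
The recurrence gives 97 but the closed form gives 100, so the closed form does not satisfy the recurrence.

No, the closed form is incorrect.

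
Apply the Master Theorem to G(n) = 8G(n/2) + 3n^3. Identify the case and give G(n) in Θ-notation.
Master Theorem template: G(n) = a·G(n/b) + f(n).
Here: a=8, b=2, f(n)=3n^3
Compute log_b(a) = log_2(8) = 3.
f(n) = 3n^3 = Θ(n^3). Case 2: G(n) = Θ(n^3 log n).

Case 2: G(n) = Θ(n^3 log n)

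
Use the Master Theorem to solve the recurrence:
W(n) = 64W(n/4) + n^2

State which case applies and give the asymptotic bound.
Master Theorem template: W(n) = a·W(n/b) + f(n).
Here: a=64, b=4, f(n)=n^2
Compute log_b(a) = log_4(64) = 3.
f(n) = n^2 = O(n^(3-ε)) with ε = 1. Case 1: W(n) = Θ(n^log_b(a)) = Θ(n^3).

Case 1: W(n) = Θ(n^3)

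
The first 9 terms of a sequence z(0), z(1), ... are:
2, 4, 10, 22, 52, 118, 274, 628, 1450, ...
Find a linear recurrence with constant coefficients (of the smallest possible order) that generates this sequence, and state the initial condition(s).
Look for the lowest-order linear relation among consecutive terms.
Observation: z(n) - 1·z(n-1) - (3)·z(n-2) = 0 holds for the shown terms, and no order-1 relation z(n) = α·z(n-1) + β fits.
Check at n=3: 1·10 + (3)·4 = 22. ✓

z(n) = z(n-1) + 3z(n-2), z(0) = 2, z(1) = 4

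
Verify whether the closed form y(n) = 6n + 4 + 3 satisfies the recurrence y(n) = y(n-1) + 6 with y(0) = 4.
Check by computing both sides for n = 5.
From the recurrence with y(0) = 4:
  y(0) = 4, y(1) = 10, y(2) = 16, y(3) = 22, y(4) = 28, y(5) = 34
  so the recurrence gives y(5) = 34.
From the proposed closed form y(n) = 6n + 4 + 3:
  y(5) = 37.
The recurrence gives 34 but the closed form gives 37, so the closed form does not satisfy the recurrence.

No, the closed form is incorrect.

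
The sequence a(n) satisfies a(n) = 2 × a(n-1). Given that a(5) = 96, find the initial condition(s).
In general a(n) = 2ⁿ · a(0). At n = 5: a(0) = a(5) / 2^5 = 96 / 32 = 3.

a(0) = 3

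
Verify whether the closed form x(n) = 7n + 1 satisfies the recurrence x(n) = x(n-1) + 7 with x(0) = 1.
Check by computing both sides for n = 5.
From the recurrence with x(0) = 1:
  x(0) = 1, x(1) = 8, x(2) = 15, x(3) = 22, x(4) = 29, x(5) = 36
  so the recurrence gives x(5) = 36.
From the proposed closed form x(n) = 7n + 1:
  x(5) = 36.
Both sides give 36 at n = 5, and the initial condition(s) match, so the closed form is consistent.

Yes, the closed form is correct.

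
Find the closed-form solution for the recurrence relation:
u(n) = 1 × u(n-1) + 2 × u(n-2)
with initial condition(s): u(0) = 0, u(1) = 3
Recurrence: u(n) = 1 × u(n-1) + 2 × u(n-2), initial: u(0) = 0, u(1) = 3.
Characteristic equation: r² - 1r - 2 = 0, which factors as (r - 2)(r + 1) = 0, so r = 2, -1. General solution u(n) = A·2ⁿ + B·(-1)ⁿ. From u(0) = 0: A + B = 0. From u(1) = 3: 2A - 1B = 3. Solving gives A = 1, B = -1.

u(n) = 2ⁿ - (-1)ⁿ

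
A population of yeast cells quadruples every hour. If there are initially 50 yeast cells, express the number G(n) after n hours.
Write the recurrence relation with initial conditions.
Each hour multiplies the count by 4, so the count after n hours depends only on the count after n-1 hours: G(n) = 4 × G(n-1). The starting count gives G(0) = 50.
Unrolling n times gives the closed form G(n) = 50 × 4ⁿ.

G(n) = 4 × G(n-1), G(0) = 50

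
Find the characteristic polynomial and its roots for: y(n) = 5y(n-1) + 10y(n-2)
Substitute y(n) = rⁿ and divide through by rⁿ⁻²: r² - 5r - 10 = 0
Discriminant: 5² + 4·10 = 65, not a perfect square, so by the quadratic formula r = (5 ± √65)/2.
General solution: y(n) = A·r₁ⁿ + B·r₂ⁿ where r₁,r₂ = (5 ± √65)/2

Characteristic: r² - 5r - 10 = 0, Roots: r = (5 ± √65)/2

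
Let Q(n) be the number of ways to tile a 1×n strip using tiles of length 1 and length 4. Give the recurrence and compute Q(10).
Condition on the last tile: it has length 1 (leaving a 1×(n-1) strip) or length 4 (leaving a 1×(n-4) strip), so Q(n) = Q(n-1) + Q(n-4) (order-4 linear recurrence).
For 0 ≤ i < 4 only unit tiles fit, so Q(i) = 1.
Iterating the recurrence: Q(4) = 2, Q(5) = 3, Q(6) = 4, Q(7) = 5, Q(8) = 7, Q(9) = 10, Q(10) = 14.

Q(n) = Q(n-1) + Q(n-4), with Q(i) = 1 for 0 ≤ i < 4; Q(10) = 14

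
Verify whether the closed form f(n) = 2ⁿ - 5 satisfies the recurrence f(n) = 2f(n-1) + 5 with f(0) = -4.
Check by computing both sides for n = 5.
From the recurrence with f(0) = -4:
  f(0) = -4, f(1) = -3, f(2) = -1, f(3) = 3, f(4) = 11, f(5) = 27
  so the recurrence gives f(5) = 27.
From the proposed closed form f(n) = 2ⁿ - 5:
  f(5) = 27.
Both sides give 27 at n = 5, and the initial condition(s) match, so the closed form is consistent.

Yes, the closed form is correct.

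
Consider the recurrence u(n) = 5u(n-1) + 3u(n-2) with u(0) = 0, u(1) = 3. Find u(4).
Computing the sequence terms:
0, 3, 15, 84, 465

465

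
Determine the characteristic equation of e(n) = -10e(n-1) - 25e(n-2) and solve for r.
Substitute e(n) = rⁿ and divide through by rⁿ⁻²: r² + 10r + 25 = 0
Factor: (r + 5)² = 0, so r = -5 (double root).
General solution: e(n) = (A + Bn)·(-5)ⁿ

Characteristic: r² + 10r + 25 = 0, Roots: r = -5 (double root)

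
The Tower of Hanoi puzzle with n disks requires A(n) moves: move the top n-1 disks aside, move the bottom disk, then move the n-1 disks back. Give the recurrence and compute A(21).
Moving n disks = move the top n-1 disks aside (A(n-1) moves) + move the largest disk (1 move) + move the n-1 disks back on top (A(n-1) moves), so A(n) = 2A(n-1) + 1, with A(1) = 1 (a single disk takes one move).
First terms: 1, 3, 7, 15, 31, 63, … — each is one less than a power of 2. Indeed A(n) + 1 = 2(A(n-1) + 1) with A(1) + 1 = 2, so A(n) + 1 = 2ⁿ and A(n) = 2ⁿ - 1.
Hence A(21) = 2^21 - 1 = 2097152 - 1 = 2097151.

A(n) = 2A(n-1) + 1, A(1) = 1; A(21) = 2097151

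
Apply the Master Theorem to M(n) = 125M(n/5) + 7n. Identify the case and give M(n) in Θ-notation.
Master Theorem template: M(n) = a·M(n/b) + f(n).
Here: a=125, b=5, f(n)=7n
Compute log_b(a) = log_5(125) = 3.
f(n) = 7n = O(n^(3-ε)) with ε = 2. Case 1: M(n) = Θ(n^log_b(a)) = Θ(n^3).

Case 1: M(n) = Θ(n^3)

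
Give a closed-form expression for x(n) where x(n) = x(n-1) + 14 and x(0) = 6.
Recurrence: x(n) = x(n-1) + 14, initial: x(0) = 6.
Each step adds 14, so x(n) = x(0) + 14n = 14n + 6.

x(n) = 14n + 6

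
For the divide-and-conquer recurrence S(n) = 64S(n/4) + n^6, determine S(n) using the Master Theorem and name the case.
Master Theorem template: S(n) = a·S(n/b) + f(n).
Here: a=64, b=4, f(n)=n^6
Compute log_b(a) = log_4(64) = 3.
f(n) = n^6 = Ω(n^(3+ε)) with ε = 3, and the regularity condition holds (a·f(n/b) = (a/b^6)·f(n) with a/b^6 = 4^-3 < 1). Case 3: S(n) = Θ(f(n)) = Θ(n^6).

Case 3: S(n) = Θ(n^6)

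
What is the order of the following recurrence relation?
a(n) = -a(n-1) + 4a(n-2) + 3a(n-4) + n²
The order is the largest lag k for which a(n-k) appears. Here the deepest term is a(n-4) (the n² term is non-homogeneous and does not affect the order), so the order is 4.

Order 4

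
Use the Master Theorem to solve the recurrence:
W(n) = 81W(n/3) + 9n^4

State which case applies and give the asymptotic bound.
Master Theorem template: W(n) = a·W(n/b) + f(n).
Here: a=81, b=3, f(n)=9n^4
Compute log_b(a) = log_3(81) = 4.
f(n) = 9n^4 = Θ(n^4). Case 2: W(n) = Θ(n^4 log n).

Case 2: W(n) = Θ(n^4 log n)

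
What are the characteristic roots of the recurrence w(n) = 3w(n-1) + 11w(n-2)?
Substitute w(n) = rⁿ and divide through by rⁿ⁻²: r² - 3r - 11 = 0
Discriminant: 3² + 4·11 = 53, not a perfect square, so by the quadratic formula r = (3 ± √53)/2.
General solution: w(n) = A·r₁ⁿ + B·r₂ⁿ where r₁,r₂ = (3 ± √53)/2

Characteristic: r² - 3r - 11 = 0, Roots: r = (3 ± √53)/2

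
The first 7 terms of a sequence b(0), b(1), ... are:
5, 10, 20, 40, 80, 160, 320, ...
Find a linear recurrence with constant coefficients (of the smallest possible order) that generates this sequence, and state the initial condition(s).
Look for the lowest-order linear relation among consecutive terms.
Observation: each term is 2× the previous.
Check at n=2: 2·10 = 20. ✓

b(n) = 2 × b(n-1), b(0) = 5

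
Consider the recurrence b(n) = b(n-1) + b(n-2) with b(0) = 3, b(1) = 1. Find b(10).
Computing the sequence terms:
3, 1, 4, 5, 9, 14, 23, 37, 60, 97, 157

157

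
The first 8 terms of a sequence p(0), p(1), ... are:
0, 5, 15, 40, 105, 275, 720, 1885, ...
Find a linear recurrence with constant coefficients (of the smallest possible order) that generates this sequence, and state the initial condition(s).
Look for the lowest-order linear relation among consecutive terms.
Observation: p(n) - 3·p(n-1) - (-1)·p(n-2) = 0 holds for the shown terms, and no order-1 relation p(n) = α·p(n-1) + β fits.
Check at n=3: 3·15 + (-1)·5 = 40. ✓

p(n) = 3p(n-1) - p(n-2), p(0) = 0, p(1) = 5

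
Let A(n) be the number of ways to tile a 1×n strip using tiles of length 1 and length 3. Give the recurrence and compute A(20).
Condition on the last tile: it has length 1 (leaving a 1×(n-1) strip) or length 3 (leaving a 1×(n-3) strip), so A(n) = A(n-1) + A(n-3) (order-3 linear recurrence).
For 0 ≤ i < 3 only unit tiles fit, so A(i) = 1.
Iterating the recurrence: A(3) = 2, A(4) = 3, A(5) = 4, A(6) = 6, A(7) = 9, A(8) = 13, A(9) = 19, A(10) = 28, A(11) = 41, A(12) = 60, A(13) = 88, A(14) = 129, A(15) = 189, A(16) = 277, A(17) = 406, A(18) = 595, A(19) = 872, A(20) = 1278.

A(n) = A(n-1) + A(n-3), with A(i) = 1 for 0 ≤ i < 3; A(20) = 1278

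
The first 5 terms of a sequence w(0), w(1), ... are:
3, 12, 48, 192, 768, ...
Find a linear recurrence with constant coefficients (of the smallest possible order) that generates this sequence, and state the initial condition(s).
Look for the lowest-order linear relation among consecutive terms.
Observation: each term is 4× the previous.
Check at n=2: 4·12 = 48. ✓

w(n) = 4 × w(n-1), w(0) = 3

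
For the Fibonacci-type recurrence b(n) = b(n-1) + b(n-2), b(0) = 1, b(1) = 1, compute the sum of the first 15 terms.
Computing the sequence terms: 1, 1, 2, 3, 5, 8, 13, 21, 34, 55, 89, 144, 233, 377, 610
Adding these values together:

1596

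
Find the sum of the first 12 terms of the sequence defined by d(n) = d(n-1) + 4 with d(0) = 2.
Computing the sequence terms: 2, 6, 10, 14, 18, 22, 26, 30, 34, 38, 42, 46
Adding these values together:

288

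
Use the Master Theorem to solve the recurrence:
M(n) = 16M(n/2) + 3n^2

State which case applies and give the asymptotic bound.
Master Theorem template: M(n) = a·M(n/b) + f(n).
Here: a=16, b=2, f(n)=3n^2
Compute log_b(a) = log_2(16) = 4.
f(n) = 3n^2 = O(n^(4-ε)) with ε = 2. Case 1: M(n) = Θ(n^log_b(a)) = Θ(n^4).

Case 1: M(n) = Θ(n^4)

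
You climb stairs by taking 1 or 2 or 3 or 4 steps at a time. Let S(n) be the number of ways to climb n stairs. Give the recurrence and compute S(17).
Condition on the size of the last step (1 to 4): before it there were n-1, …, n-4 stairs climbed, and these cases are disjoint, so S(n) = S(n-1) + S(n-2) + S(n-3) + S(n-4) (order-4 linear recurrence).
Initial conditions by direct count (compositions of i into parts ≤ 4): S(1) = 1; S(2) = 2; S(3) = 4; S(4) = 8.
Iterating the recurrence: S(5) = 15, S(6) = 29, S(7) = 56, S(8) = 108, S(9) = 208, S(10) = 401, S(11) = 773, S(12) = 1490, S(13) = 2872, S(14) = 5536, S(15) = 10671, S(16) = 20569, S(17) = 39648.

S(n) = S(n-1) + S(n-2) + S(n-3) + S(n-4), S(1) = 1, S(2) = 2, S(3) = 4, S(4) = 8; S(17) = 39648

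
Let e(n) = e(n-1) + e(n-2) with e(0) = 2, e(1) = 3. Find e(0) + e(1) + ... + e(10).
Computing the sequence terms: 2, 3, 5, 8, 13, 21, 34, 55, 89, 144, 233
Adding these values together:

607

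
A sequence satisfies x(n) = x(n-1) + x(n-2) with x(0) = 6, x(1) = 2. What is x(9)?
Computing the sequence terms:
6, 2, 8, 10, 18, 28, 46, 74, 120, 194

194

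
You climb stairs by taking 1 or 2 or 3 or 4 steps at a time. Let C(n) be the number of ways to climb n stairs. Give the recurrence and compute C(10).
Condition on the size of the last step (1 to 4): before it there were n-1, …, n-4 stairs climbed, and these cases are disjoint, so C(n) = C(n-1) + C(n-2) + C(n-3) + C(n-4) (order-4 linear recurrence).
Initial conditions by direct count (compositions of i into parts ≤ 4): C(1) = 1; C(2) = 2; C(3) = 4; C(4) = 8.
Iterating the recurrence: C(5) = 15, C(6) = 29, C(7) = 56, C(8) = 108, C(9) = 208, C(10) = 401.

C(n) = C(n-1) + C(n-2) + C(n-3) + C(n-4), C(1) = 1, C(2) = 2, C(3) = 4, C(4) = 8; C(10) = 401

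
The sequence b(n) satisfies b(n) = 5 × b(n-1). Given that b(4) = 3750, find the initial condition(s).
In general b(n) = 5ⁿ · b(0). At n = 4: b(0) = b(4) / 5^4 = 3750 / 625 = 6.

b(0) = 6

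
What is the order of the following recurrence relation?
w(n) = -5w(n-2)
The order is the largest lag k for which w(n-k) appears. Here the deepest term is w(n-2), so the order is 2.

Order 2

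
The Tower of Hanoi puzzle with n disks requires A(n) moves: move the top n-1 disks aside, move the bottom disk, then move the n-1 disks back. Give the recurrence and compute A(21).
Moving n disks = move the top n-1 disks aside (A(n-1) moves) + move the largest disk (1 move) + move the n-1 disks back on top (A(n-1) moves), so A(n) = 2A(n-1) + 1, with A(1) = 1 (a single disk takes one move).
First terms: 1, 3, 7, 15, 31, 63, … — each is one less than a power of 2. Indeed A(n) + 1 = 2(A(n-1) + 1) with A(1) + 1 = 2, so A(n) + 1 = 2ⁿ and A(n) = 2ⁿ - 1.
Hence A(21) = 2^21 - 1 = 2097152 - 1 = 2097151.

A(n) = 2A(n-1) + 1, A(1) = 1; A(21) = 2097151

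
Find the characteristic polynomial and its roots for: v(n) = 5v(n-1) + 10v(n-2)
Substitute v(n) = rⁿ and divide through by rⁿ⁻²: r² - 5r - 10 = 0
Discriminant: 5² + 4·10 = 65, not a perfect square, so by the quadratic formula r = (5 ± √65)/2.
General solution: v(n) = A·r₁ⁿ + B·r₂ⁿ where r₁,r₂ = (5 ± √65)/2

Characteristic: r² - 5r - 10 = 0, Roots: r = (5 ± √65)/2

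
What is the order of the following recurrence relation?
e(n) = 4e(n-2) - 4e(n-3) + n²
The order is the largest lag k for which e(n-k) appears. Here the deepest term is e(n-3) (the n² term is non-homogeneous and does not affect the order), so the order is 3.

Order 3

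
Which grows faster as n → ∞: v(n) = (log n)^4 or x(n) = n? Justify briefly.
Comparing growth rates:
Growth-rate hierarchy: log n ≺ any polynomial ≺ any exponential cⁿ (c>1) ≺ n! ≺ nⁿ.
polynomial degree 1 dominates polylogarithmic (log n)^4 asymptotically.

x(n) grows faster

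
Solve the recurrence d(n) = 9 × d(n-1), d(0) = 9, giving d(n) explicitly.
Recurrence: d(n) = 9 × d(n-1), initial: d(0) = 9.
Each term is 9 times the previous, so this is geometric with ratio 9. After n steps: d(n) = d(0)·9ⁿ = 9·9ⁿ.

d(n) = 9·9ⁿ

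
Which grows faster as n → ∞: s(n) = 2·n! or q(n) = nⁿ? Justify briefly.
Comparing growth rates:
Growth-rate hierarchy: log n ≺ any polynomial ≺ any exponential cⁿ (c>1) ≺ n! ≺ nⁿ.
super-exponential nⁿ dominates factorial asymptotically.

q(n) grows faster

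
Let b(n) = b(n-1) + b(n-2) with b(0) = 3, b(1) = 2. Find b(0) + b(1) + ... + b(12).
Computing the sequence terms: 3, 2, 5, 7, 12, 19, 31, 50, 81, 131, 212, 343, 555
Adding these values together:

1451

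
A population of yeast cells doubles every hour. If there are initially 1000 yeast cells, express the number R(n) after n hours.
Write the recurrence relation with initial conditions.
Each hour multiplies the count by 2, so the count after n hours depends only on the count after n-1 hours: R(n) = 2 × R(n-1). The starting count gives R(0) = 1000.
Unrolling n times gives the closed form R(n) = 1000 × 2ⁿ.

R(n) = 2 × R(n-1), R(0) = 1000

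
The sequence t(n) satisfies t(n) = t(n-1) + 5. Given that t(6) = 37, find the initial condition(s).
t(6) = t(0) + 6·5, so t(0) = 37 - 30 = 7.

t(0) = 7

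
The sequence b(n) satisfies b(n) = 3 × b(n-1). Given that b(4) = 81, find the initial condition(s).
In general b(n) = 3ⁿ · b(0). At n = 4: b(0) = b(4) / 3^4 = 81 / 81 = 1.

b(0) = 1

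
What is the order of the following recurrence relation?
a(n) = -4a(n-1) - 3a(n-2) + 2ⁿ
The order is the largest lag k for which a(n-k) appears. Here the deepest term is a(n-2) (the 2ⁿ term is non-homogeneous and does not affect the order), so the order is 2.

Order 2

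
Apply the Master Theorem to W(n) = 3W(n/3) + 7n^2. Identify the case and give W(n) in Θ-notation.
Master Theorem template: W(n) = a·W(n/b) + f(n).
Here: a=3, b=3, f(n)=7n^2
Compute log_b(a) = log_3(3) = 1.
f(n) = 7n^2 = Ω(n^(1+ε)) with ε = 1, and the regularity condition holds (a·f(n/b) = (a/b^2)·f(n) with a/b^2 = 3^-1 < 1). Case 3: W(n) = Θ(f(n)) = Θ(n^2).

Case 3: W(n) = Θ(n^2)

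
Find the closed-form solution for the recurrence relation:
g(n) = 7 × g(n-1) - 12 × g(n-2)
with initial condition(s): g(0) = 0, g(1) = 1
Recurrence: g(n) = 7 × g(n-1) - 12 × g(n-2), initial: g(0) = 0, g(1) = 1.
Characteristic equation: r² - 7r + 12 = 0, which factors as (r - 4)(r - 3) = 0, so r = 4, 3. General solution g(n) = A·4ⁿ + B·3ⁿ. From g(0) = 0: A + B = 0. From g(1) = 1: 4A + 3B = 1. Solving gives A = 1, B = -1.

g(n) = 4ⁿ - 3ⁿ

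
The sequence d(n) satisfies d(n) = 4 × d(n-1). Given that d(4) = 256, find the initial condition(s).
In general d(n) = 4ⁿ · d(0). At n = 4: d(0) = d(4) / 4^4 = 256 / 256 = 1.

d(0) = 1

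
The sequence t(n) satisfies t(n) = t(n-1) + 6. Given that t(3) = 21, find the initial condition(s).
t(3) = t(0) + 3·6, so t(0) = 21 - 18 = 3.

t(0) = 3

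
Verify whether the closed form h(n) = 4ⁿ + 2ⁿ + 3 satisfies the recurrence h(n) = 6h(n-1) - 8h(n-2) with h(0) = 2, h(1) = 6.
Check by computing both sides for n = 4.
From the recurrence with h(0) = 2, h(1) = 6:
  h(0) = 2, h(1) = 6, h(2) = 20, h(3) = 72, h(4) = 272
  so the recurrence gives h(4) = 272.
From the proposed closed form h(n) = 4ⁿ + 2ⁿ + 3:
  h(4) = 275.
The recurrence gives 272 but the closed form gives 275, so the closed form does not satisfy the recurrence.

No, the closed form is incorrect.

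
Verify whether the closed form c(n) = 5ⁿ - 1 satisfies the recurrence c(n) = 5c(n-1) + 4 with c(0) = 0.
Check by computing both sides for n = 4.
From the recurrence with c(0) = 0:
  c(0) = 0, c(1) = 4, c(2) = 24, c(3) = 124, c(4) = 624
  so the recurrence gives c(4) = 624.
From the proposed closed form c(n) = 5ⁿ - 1:
  c(4) = 624.
Both sides give 624 at n = 4, and the initial condition(s) match, so the closed form is consistent.

Yes, the closed form is correct.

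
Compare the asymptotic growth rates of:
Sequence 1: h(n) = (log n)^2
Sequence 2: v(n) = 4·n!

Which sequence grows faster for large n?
Comparing growth rates:
Growth-rate hierarchy: log n ≺ any polynomial ≺ any exponential cⁿ (c>1) ≺ n! ≺ nⁿ.
factorial dominates polylogarithmic (log n)^2 asymptotically.

v(n) grows faster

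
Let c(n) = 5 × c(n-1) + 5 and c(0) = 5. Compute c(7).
Computing step by step:
c(0) = 5
c(1) = 5 × 5 + 5 = 30
c(2) = 5 × 30 + 5 = 155
c(3) = 5 × 155 + 5 = 780
c(4) = 5 × 780 + 5 = 3905
c(5) = 5 × 3905 + 5 = 19530
c(6) = 5 × 19530 + 5 = 97655
c(7) = 5 × 97655 + 5 = 488280

488280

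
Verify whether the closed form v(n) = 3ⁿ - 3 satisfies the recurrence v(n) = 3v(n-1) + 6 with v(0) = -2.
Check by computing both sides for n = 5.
From the recurrence with v(0) = -2:
  v(0) = -2, v(1) = 0, v(2) = 6, v(3) = 24, v(4) = 78, v(5) = 240
  so the recurrence gives v(5) = 240.
From the proposed closed form v(n) = 3ⁿ - 3:
  v(5) = 240.
Both sides give 240 at n = 5, and the initial condition(s) match, so the closed form is consistent.

Yes, the closed form is correct.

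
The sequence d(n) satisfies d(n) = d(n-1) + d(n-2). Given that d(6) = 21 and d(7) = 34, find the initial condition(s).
Work backwards using d(k) = d(k+2) - d(k+1):
d(5) = d(7) - d(6) = 34 - 21 = 13
d(4) = d(6) - d(5) = 21 - 13 = 8
d(3) = d(5) - d(4) = 13 - 8 = 5
d(2) = d(4) - d(3) = 8 - 5 = 3
d(1) = d(3) - d(2) = 5 - 3 = 2
d(0) = d(2) - d(1) = 3 - 2 = 1

d(0) = 1, d(1) = 2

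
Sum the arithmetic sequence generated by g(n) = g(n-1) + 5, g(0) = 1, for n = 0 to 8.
Computing the sequence terms: 1, 6, 11, 16, 21, 26, 31, 36, 41
Adding these values together:

189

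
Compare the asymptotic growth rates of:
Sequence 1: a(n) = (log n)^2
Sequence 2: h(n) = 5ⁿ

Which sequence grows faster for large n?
Comparing growth rates:
Growth-rate hierarchy: log n ≺ any polynomial ≺ any exponential cⁿ (c>1) ≺ n! ≺ nⁿ.
exponential base 5 dominates polylogarithmic (log n)^2 asymptotically.

h(n) grows faster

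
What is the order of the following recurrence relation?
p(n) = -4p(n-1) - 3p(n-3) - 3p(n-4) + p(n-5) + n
The order is the largest lag k for which p(n-k) appears. Here the deepest term is p(n-5) (the n term is non-homogeneous and does not affect the order), so the order is 5.

Order 5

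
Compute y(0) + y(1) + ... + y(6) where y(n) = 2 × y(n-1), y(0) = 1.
Computing the sequence terms: 1, 2, 4, 8, 16, 32, 64
Adding these values together:

127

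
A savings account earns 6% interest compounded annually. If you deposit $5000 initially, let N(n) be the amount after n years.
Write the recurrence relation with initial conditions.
Each year the balance grows by 6%, i.e. is multiplied by 1 + 6/100 = 1.06, so N(n) = 1.06 × N(n-1). The initial deposit gives N(0) = 5000.
Unrolling gives the closed form N(n) = 5000 × (1.06)ⁿ.

N(n) = 1.06 × N(n-1), N(0) = 5000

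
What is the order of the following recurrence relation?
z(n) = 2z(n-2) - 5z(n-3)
The order is the largest lag k for which z(n-k) appears. Here the deepest term is z(n-3), so the order is 3.

Order 3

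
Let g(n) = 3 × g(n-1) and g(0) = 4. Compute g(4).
Computing step by step:
g(0) = 4
g(1) = 3 × 4 = 12
g(2) = 3 × 12 = 36
g(3) = 3 × 36 = 108
g(4) = 3 × 108 = 324

324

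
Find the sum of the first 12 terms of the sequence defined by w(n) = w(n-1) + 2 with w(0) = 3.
Computing the sequence terms: 3, 5, 7, 9, 11, 13, 15, 17, 19, 21, 23, 25
Adding these values together:

168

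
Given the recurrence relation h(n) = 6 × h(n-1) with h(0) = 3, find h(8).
Computing step by step:
h(0) = 3
h(1) = 6 × 3 = 18
h(2) = 6 × 18 = 108
h(3) = 6 × 108 = 648
h(4) = 6 × 648 = 3888
h(5) = 6 × 3888 = 23328
h(6) = 6 × 23328 = 139968
h(7) = 6 × 139968 = 839808
h(8) = 6 × 839808 = 5038848

5038848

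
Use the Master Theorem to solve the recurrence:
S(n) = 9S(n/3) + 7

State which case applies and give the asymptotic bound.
Master Theorem template: S(n) = a·S(n/b) + f(n).
Here: a=9, b=3, f(n)=7
Compute log_b(a) = log_3(9) = 2.
f(n) = 7 = O(n^(2-ε)) with ε = 2. Case 1: S(n) = Θ(n^log_b(a)) = Θ(n^2).

Case 1: S(n) = Θ(n^2)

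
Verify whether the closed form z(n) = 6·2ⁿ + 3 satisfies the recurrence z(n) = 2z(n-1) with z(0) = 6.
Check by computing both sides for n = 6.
From the recurrence with z(0) = 6:
  z(0) = 6, z(1) = 12, z(2) = 24, z(3) = 48, z(4) = 96, z(5) = 192, z(6) = 384
  so the recurrence gives z(6) = 384.
From the proposed closed form z(n) = 6·2ⁿ + 3:
  z(6) = 387.
The recurrence gives 384 but the closed form gives 387, so the closed form does not satisfy the recurrence.

No, the closed form is incorrect.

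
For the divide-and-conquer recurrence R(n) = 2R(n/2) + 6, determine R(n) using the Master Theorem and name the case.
Master Theorem template: R(n) = a·R(n/b) + f(n).
Here: a=2, b=2, f(n)=6
Compute log_b(a) = log_2(2) = 1.
f(n) = 6 = O(n^(1-ε)) with ε = 1. Case 1: R(n) = Θ(n^log_b(a)) = Θ(n).

Case 1: R(n) = Θ(n)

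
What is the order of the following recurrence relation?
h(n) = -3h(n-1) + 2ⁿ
The order is the largest lag k for which h(n-k) appears. Here the deepest term is h(n-1) (the 2ⁿ term is non-homogeneous and does not affect the order), so the order is 1.

Order 1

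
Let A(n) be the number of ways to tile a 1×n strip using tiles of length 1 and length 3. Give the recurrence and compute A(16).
Condition on the last tile: it has length 1 (leaving a 1×(n-1) strip) or length 3 (leaving a 1×(n-3) strip), so A(n) = A(n-1) + A(n-3) (order-3 linear recurrence).
For 0 ≤ i < 3 only unit tiles fit, so A(i) = 1.
Iterating the recurrence: A(3) = 2, A(4) = 3, A(5) = 4, A(6) = 6, A(7) = 9, A(8) = 13, A(9) = 19, A(10) = 28, A(11) = 41, A(12) = 60, A(13) = 88, A(14) = 129, A(15) = 189, A(16) = 277.

A(n) = A(n-1) + A(n-3), with A(i) = 1 for 0 ≤ i < 3; A(16) = 277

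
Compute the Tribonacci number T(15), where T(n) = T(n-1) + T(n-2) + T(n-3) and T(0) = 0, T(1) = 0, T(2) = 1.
Computing the sequence terms:
0, 0, 1, 1, 2, 4, 7, 13, 24, 44, 81, 149, 274, 504, 927, 1705

1705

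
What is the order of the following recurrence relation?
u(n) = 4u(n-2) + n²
The order is the largest lag k for which u(n-k) appears. Here the deepest term is u(n-2) (the n² term is non-homogeneous and does not affect the order), so the order is 2.

Order 2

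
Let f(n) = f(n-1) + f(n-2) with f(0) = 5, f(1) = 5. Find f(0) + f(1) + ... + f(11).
Computing the sequence terms: 5, 5, 10, 15, 25, 40, 65, 105, 170, 275, 445, 720
Adding these values together:

1880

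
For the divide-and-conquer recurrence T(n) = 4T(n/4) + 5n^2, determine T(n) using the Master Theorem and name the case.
Master Theorem template: T(n) = a·T(n/b) + f(n).
Here: a=4, b=4, f(n)=5n^2
Compute log_b(a) = log_4(4) = 1.
f(n) = 5n^2 = Ω(n^(1+ε)) with ε = 1, and the regularity condition holds (a·f(n/b) = (a/b^2)·f(n) with a/b^2 = 4^-1 < 1). Case 3: T(n) = Θ(f(n)) = Θ(n^2).

Case 3: T(n) = Θ(n^2)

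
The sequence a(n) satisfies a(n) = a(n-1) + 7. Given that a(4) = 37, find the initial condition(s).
a(4) = a(0) + 4·7, so a(0) = 37 - 28 = 9.

a(0) = 9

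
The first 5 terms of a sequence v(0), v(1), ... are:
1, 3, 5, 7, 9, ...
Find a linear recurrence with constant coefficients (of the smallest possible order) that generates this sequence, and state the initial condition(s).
Look for the lowest-order linear relation among consecutive terms.
Observation: consecutive differences are constant (= 2).
Check at n=2: 1·3 + 2 = 5. ✓

v(n) = v(n-1) + 2, v(0) = 1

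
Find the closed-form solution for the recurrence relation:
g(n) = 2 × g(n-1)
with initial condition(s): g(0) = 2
Recurrence: g(n) = 2 × g(n-1), initial: g(0) = 2.
Each term is 2 times the previous, so this is geometric with ratio 2. After n steps: g(n) = g(0)·2ⁿ = 2·2ⁿ.

g(n) = 2·2ⁿ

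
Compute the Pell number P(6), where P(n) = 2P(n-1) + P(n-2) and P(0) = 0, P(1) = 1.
Computing the sequence terms:
0, 1, 2, 5, 12, 29, 70

70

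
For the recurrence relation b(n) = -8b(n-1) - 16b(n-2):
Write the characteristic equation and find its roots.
Substitute b(n) = rⁿ and divide through by rⁿ⁻²: r² + 8r + 16 = 0
Factor: (r + 4)² = 0, so r = -4 (double root).
General solution: b(n) = (A + Bn)·(-4)ⁿ

Characteristic: r² + 8r + 16 = 0, Roots: r = -4 (double root)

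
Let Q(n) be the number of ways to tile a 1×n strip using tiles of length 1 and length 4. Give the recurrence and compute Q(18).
Condition on the last tile: it has length 1 (leaving a 1×(n-1) strip) or length 4 (leaving a 1×(n-4) strip), so Q(n) = Q(n-1) + Q(n-4) (order-4 linear recurrence).
For 0 ≤ i < 4 only unit tiles fit, so Q(i) = 1.
Iterating the recurrence: Q(4) = 2, Q(5) = 3, Q(6) = 4, Q(7) = 5, Q(8) = 7, Q(9) = 10, Q(10) = 14, Q(11) = 19, Q(12) = 26, Q(13) = 36, Q(14) = 50, Q(15) = 69, Q(16) = 95, Q(17) = 131, Q(18) = 181.

Q(n) = Q(n-1) + Q(n-4), with Q(i) = 1 for 0 ≤ i < 4; Q(18) = 181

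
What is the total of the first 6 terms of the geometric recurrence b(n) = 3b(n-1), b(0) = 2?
Computing the sequence terms: 2, 6, 18, 54, 162, 486
Adding these values together:

728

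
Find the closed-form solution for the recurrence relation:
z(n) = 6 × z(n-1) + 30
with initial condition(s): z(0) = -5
Recurrence: z(n) = 6 × z(n-1) + 30, initial: z(0) = -5.
Try z(n) = A·6ⁿ + C. Substituting: A·6ⁿ + C = 6(A·6ⁿ⁻¹ + C) + 30 = A·6ⁿ + 6C + 30, so C = 6C + 30, giving C = -6. Then z(0) = A - 6 = -5 gives A = 1.

z(n) = 6ⁿ - 6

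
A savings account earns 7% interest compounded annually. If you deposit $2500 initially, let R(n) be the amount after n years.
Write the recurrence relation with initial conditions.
Each year the balance grows by 7%, i.e. is multiplied by 1 + 7/100 = 1.07, so R(n) = 1.07 × R(n-1). The initial deposit gives R(0) = 2500.
Unrolling gives the closed form R(n) = 2500 × (1.07)ⁿ.

R(n) = 1.07 × R(n-1), R(0) = 2500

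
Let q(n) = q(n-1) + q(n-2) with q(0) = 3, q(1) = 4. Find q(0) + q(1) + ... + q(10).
Computing the sequence terms: 3, 4, 7, 11, 18, 29, 47, 76, 123, 199, 322
Adding these values together:

839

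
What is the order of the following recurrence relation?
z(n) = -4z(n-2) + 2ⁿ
The order is the largest lag k for which z(n-k) appears. Here the deepest term is z(n-2) (the 2ⁿ term is non-homogeneous and does not affect the order), so the order is 2.

Order 2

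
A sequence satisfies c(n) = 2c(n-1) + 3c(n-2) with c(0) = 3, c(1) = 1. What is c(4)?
Computing the sequence terms:
3, 1, 11, 25, 83

83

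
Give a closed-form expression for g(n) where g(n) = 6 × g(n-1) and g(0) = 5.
Recurrence: g(n) = 6 × g(n-1), initial: g(0) = 5.
Each term is 6 times the previous, so this is geometric with ratio 6. After n steps: g(n) = g(0)·6ⁿ = 5·6ⁿ.

g(n) = 5·6ⁿ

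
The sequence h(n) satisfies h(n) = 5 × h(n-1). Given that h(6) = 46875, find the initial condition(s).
In general h(n) = 5ⁿ · h(0). At n = 6: h(0) = h(6) / 5^6 = 46875 / 15625 = 3.

h(0) = 3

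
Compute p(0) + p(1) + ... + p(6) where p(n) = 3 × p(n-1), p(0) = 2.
Computing the sequence terms: 2, 6, 18, 54, 162, 486, 1458
Adding these values together:

2186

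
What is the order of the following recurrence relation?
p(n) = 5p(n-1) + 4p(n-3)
The order is the largest lag k for which p(n-k) appears. Here the deepest term is p(n-3), so the order is 3.

Order 3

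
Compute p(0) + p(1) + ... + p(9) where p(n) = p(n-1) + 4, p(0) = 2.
Computing the sequence terms: 2, 6, 10, 14, 18, 22, 26, 30, 34, 38
Adding these values together:

200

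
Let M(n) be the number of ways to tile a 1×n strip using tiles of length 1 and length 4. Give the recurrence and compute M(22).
Condition on the last tile: it has length 1 (leaving a 1×(n-1) strip) or length 4 (leaving a 1×(n-4) strip), so M(n) = M(n-1) + M(n-4) (order-4 linear recurrence).
For 0 ≤ i < 4 only unit tiles fit, so M(i) = 1.
Iterating the recurrence: M(4) = 2, M(5) = 3, M(6) = 4, M(7) = 5, M(8) = 7, M(9) = 10, M(10) = 14, M(11) = 19, M(12) = 26, M(13) = 36, M(14) = 50, M(15) = 69, M(16) = 95, M(17) = 131, M(18) = 181, M(19) = 250, M(20) = 345, M(21) = 476, M(22) = 657.

M(n) = M(n-1) + M(n-4), with M(i) = 1 for 0 ≤ i < 4; M(22) = 657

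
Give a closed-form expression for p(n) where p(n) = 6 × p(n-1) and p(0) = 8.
Recurrence: p(n) = 6 × p(n-1), initial: p(0) = 8.
Each term is 6 times the previous, so this is geometric with ratio 6. After n steps: p(n) = p(0)·6ⁿ = 8·6ⁿ.

p(n) = 8·6ⁿ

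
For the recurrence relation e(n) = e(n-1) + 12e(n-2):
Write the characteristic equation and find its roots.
Substitute e(n) = rⁿ and divide through by rⁿ⁻²: r² - r - 12 = 0
Factor: (r - 4)(r + 3) = 0, so r = 4, -3.
General solution: e(n) = A·4ⁿ + B·(-3)ⁿ

Characteristic: r² - r - 12 = 0, Roots: r = 4, -3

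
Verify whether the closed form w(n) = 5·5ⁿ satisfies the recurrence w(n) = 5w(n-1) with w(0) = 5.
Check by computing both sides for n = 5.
From the recurrence with w(0) = 5:
  w(0) = 5, w(1) = 25, w(2) = 125, w(3) = 625, w(4) = 3125, w(5) = 15625
  so the recurrence gives w(5) = 15625.
From the proposed closed form w(n) = 5·5ⁿ:
  w(5) = 15625.
Both sides give 15625 at n = 5, and the initial condition(s) match, so the closed form is consistent.

Yes, the closed form is correct.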